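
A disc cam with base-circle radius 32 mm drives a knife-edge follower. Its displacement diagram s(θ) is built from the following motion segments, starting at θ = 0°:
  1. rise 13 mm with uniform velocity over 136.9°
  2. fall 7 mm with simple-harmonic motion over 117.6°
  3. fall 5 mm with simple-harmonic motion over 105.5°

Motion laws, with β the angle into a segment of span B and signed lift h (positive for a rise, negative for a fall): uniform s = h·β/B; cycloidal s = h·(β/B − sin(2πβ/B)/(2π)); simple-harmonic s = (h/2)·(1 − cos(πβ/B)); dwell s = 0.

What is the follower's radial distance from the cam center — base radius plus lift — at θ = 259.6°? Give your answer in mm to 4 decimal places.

seg 1 [0°–136.9°] uniform, h=13: full span → s += 13 → s = 13.0000
seg 2 [136.9°–254.5°] simple-harmonic, h=-7: full span → s += -7 → s = 6.0000
seg 3 [254.5°–360°] simple-harmonic, h=-5: θ=259.6° here. β=5.1, B=105.5. -5/2·(1 − cos(π·0.0483)) = -0.0288 → s = 5.9712
radial distance = base radius + s = 32 + 5.9712 = 37.9712

37.9712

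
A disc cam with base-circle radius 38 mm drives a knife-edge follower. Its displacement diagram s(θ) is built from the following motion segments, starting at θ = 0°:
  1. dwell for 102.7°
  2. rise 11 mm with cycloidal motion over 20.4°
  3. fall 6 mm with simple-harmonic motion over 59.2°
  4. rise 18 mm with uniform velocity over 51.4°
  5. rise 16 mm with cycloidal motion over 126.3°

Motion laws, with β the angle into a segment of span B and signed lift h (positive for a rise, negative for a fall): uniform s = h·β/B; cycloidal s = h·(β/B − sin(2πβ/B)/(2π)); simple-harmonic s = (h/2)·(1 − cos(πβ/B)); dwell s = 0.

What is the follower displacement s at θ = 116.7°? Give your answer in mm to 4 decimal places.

seg 1 [0°–102.7°] dwell: s stays 0.0000
seg 2 [102.7°–123.1°] cycloidal, h=11: θ=116.7° here. β=14, B=20.4. 11·(0.6863 − sin(2π·0.6863)/(2π)) = 9.1613 → s = 9.1613

9.1613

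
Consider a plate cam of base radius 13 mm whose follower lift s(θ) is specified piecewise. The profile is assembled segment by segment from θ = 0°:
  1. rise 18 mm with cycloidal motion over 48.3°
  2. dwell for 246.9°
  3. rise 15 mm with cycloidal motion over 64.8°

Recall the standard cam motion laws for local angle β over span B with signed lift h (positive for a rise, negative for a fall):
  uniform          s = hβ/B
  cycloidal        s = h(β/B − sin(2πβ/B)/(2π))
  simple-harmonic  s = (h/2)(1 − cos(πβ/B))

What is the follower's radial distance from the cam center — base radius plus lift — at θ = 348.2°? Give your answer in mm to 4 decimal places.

seg 1 [0°–48.3°] cycloidal, h=18: full span → s += 18 → s = 18.0000
seg 2 [48.3°–295.2°] dwell: s stays 18.0000
seg 3 [295.2°–360°] cycloidal, h=15: θ=348.2° here. β=53, B=64.8. 15·(0.8179 − sin(2π·0.8179)/(2π)) = 14.4418 → s = 32.4418
radial distance = base radius + s = 13 + 32.4418 = 45.4418

45.4418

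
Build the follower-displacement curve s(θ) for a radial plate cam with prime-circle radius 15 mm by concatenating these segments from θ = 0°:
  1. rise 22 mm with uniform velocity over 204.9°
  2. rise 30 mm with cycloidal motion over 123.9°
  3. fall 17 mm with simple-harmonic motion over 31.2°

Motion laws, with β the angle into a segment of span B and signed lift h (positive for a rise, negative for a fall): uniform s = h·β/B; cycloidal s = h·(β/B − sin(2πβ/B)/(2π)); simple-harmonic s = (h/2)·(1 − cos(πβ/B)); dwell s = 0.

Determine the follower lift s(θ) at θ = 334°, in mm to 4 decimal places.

seg 1 [0°–204.9°] uniform, h=22: full span → s += 22 → s = 22.0000
seg 2 [204.9°–328.8°] cycloidal, h=30: full span → s += 30 → s = 52.0000
seg 3 [328.8°–360°] simple-harmonic, h=-17: θ=334° here. β=5.2, B=31.2. -17/2·(1 − cos(π·0.1667)) = -1.1388 → s = 50.8612

50.8612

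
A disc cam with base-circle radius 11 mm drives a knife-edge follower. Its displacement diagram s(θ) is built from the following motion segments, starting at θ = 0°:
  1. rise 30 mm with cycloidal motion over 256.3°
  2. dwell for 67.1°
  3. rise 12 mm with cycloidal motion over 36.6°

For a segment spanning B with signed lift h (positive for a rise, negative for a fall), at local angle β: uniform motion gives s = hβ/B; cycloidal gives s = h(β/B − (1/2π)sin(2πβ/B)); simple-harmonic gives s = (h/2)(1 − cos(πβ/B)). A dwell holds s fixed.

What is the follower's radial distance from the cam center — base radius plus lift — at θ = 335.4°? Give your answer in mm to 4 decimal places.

seg 1 [0°–256.3°] cycloidal, h=30: full span → s += 30 → s = 30.0000
seg 2 [256.3°–323.4°] dwell: s stays 30.0000
seg 3 [323.4°–360°] cycloidal, h=12: θ=335.4° here. β=12, B=36.6. 12·(0.3279 − sin(2π·0.3279)/(2π)) = 2.2486 → s = 32.2486
radial distance = base radius + s = 11 + 32.2486 = 43.2486

43.2486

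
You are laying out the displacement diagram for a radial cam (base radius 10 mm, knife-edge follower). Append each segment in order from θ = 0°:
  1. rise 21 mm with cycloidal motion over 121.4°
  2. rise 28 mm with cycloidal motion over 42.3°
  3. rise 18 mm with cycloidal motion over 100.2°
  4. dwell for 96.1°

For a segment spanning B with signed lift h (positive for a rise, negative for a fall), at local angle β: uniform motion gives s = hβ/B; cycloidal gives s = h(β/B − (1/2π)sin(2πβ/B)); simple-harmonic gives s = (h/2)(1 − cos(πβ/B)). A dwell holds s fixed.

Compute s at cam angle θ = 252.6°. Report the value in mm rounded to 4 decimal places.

seg 1 [0°–121.4°] cycloidal, h=21: full span → s += 21 → s = 21.0000
seg 2 [121.4°–163.7°] cycloidal, h=28: full span → s += 28 → s = 49.0000
seg 3 [163.7°–263.9°] cycloidal, h=18: θ=252.6° here. β=88.9, B=100.2. 18·(0.8872 − sin(2π·0.8872)/(2π)) = 17.8343 → s = 66.8343

66.8343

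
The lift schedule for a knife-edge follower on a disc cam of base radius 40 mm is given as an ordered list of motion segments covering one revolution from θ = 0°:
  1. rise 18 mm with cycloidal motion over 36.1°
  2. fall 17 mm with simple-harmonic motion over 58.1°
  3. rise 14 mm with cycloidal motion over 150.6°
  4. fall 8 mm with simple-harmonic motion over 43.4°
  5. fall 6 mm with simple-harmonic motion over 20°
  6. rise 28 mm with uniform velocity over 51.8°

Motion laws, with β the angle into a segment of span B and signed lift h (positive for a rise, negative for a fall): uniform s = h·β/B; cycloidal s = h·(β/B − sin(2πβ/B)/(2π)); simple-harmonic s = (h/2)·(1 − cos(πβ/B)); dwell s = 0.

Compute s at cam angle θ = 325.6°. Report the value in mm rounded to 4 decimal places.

seg 1 [0°–36.1°] cycloidal, h=18: full span → s += 18 → s = 18.0000
seg 2 [36.1°–94.2°] simple-harmonic, h=-17: full span → s += -17 → s = 1.0000
seg 3 [94.2°–244.8°] cycloidal, h=14: full span → s += 14 → s = 15.0000
seg 4 [244.8°–288.2°] simple-harmonic, h=-8: full span → s += -8 → s = 7.0000
seg 5 [288.2°–308.2°] simple-harmonic, h=-6: full span → s += -6 → s = 1.0000
seg 6 [308.2°–360°] uniform, h=28: θ=325.6° here. β=17.4, B=51.8. 28·17.4/51.8 = 9.4054 → s = 10.4054

10.4054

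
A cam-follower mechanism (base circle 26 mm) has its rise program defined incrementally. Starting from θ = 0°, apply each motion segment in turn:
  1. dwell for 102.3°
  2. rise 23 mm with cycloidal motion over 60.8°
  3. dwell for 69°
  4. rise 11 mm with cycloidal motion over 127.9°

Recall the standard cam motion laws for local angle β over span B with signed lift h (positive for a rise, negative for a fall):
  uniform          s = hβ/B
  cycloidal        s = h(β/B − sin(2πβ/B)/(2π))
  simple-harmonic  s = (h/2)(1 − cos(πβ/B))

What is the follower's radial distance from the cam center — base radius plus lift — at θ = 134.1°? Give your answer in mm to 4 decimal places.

seg 1 [0°–102.3°] dwell: s stays 0.0000
seg 2 [102.3°–163.1°] cycloidal, h=23: θ=134.1° here. β=31.8, B=60.8. 23·(0.5230 − sin(2π·0.5230)/(2π)) = 12.5574 → s = 12.5574
radial distance = base radius + s = 26 + 12.5574 = 38.5574

38.5574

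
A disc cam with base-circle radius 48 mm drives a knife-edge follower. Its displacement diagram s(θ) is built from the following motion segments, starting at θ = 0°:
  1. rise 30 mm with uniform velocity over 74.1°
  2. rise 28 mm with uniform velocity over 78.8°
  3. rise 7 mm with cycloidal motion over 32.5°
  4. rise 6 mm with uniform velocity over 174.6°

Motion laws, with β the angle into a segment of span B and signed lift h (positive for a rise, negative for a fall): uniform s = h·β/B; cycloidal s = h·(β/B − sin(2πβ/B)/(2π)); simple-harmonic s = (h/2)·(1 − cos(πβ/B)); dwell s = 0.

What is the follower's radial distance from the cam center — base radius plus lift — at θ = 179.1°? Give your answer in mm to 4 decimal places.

seg 1 [0°–74.1°] uniform, h=30: full span → s += 30 → s = 30.0000
seg 2 [74.1°–152.9°] uniform, h=28: full span → s += 28 → s = 58.0000
seg 3 [152.9°–185.4°] cycloidal, h=7: θ=179.1° here. β=26.2, B=32.5. 7·(0.8062 − sin(2π·0.8062)/(2π)) = 6.6885 → s = 64.6885
radial distance = base radius + s = 48 + 64.6885 = 112.6885

112.6885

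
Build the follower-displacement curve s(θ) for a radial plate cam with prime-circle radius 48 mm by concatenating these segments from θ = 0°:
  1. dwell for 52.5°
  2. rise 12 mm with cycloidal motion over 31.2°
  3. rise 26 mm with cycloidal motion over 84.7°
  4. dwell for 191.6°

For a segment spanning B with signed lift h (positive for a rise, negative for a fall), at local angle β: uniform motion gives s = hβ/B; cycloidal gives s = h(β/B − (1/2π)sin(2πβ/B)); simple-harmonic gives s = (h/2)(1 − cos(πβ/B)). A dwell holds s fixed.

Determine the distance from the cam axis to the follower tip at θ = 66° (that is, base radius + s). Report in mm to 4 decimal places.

seg 1 [0°–52.5°] dwell: s stays 0.0000
seg 2 [52.5°–83.7°] cycloidal, h=12: θ=66° here. β=13.5, B=31.2. 12·(0.4327 − sin(2π·0.4327)/(2π)) = 4.4085 → s = 4.4085
radial distance = base radius + s = 48 + 4.4085 = 52.4085

52.4085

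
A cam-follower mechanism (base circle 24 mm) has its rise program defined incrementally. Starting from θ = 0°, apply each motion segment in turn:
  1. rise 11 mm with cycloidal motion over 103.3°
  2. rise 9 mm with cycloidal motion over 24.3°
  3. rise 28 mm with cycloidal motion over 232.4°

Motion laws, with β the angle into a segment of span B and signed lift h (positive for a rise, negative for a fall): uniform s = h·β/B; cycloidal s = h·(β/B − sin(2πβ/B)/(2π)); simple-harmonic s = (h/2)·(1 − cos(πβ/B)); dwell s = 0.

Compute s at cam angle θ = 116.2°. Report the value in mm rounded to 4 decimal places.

seg 1 [0°–103.3°] cycloidal, h=11: full span → s += 11 → s = 11.0000
seg 2 [103.3°–127.6°] cycloidal, h=9: θ=116.2° here. β=12.9, B=24.3. 9·(0.5309 − sin(2π·0.5309)/(2π)) = 5.0538 → s = 16.0538

16.0538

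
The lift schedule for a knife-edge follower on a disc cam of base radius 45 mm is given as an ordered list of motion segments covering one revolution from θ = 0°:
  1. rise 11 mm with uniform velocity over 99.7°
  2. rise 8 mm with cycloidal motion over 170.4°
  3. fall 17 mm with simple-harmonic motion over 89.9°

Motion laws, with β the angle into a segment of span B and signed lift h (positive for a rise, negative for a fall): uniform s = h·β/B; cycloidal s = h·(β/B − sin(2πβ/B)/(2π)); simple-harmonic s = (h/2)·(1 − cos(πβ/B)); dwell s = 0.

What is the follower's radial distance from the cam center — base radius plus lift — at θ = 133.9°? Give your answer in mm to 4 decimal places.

seg 1 [0°–99.7°] uniform, h=11: full span → s += 11 → s = 11.0000
seg 2 [99.7°–270.1°] cycloidal, h=8: θ=133.9° here. β=34.2, B=170.4. 8·(0.2007 − sin(2π·0.2007)/(2π)) = 0.3930 → s = 11.3930
radial distance = base radius + s = 45 + 11.3930 = 56.3930

56.3930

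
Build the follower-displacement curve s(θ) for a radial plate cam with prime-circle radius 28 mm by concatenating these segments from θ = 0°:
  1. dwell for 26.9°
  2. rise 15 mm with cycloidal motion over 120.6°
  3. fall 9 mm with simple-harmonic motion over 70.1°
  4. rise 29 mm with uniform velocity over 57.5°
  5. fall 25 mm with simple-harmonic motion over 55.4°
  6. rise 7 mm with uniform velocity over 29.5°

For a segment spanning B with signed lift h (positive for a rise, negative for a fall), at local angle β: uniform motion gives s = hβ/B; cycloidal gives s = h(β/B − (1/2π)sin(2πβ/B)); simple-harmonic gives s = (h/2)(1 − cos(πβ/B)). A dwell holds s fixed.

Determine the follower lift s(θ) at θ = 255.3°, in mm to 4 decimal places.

seg 1 [0°–26.9°] dwell: s stays 0.0000
seg 2 [26.9°–147.5°] cycloidal, h=15: full span → s += 15 → s = 15.0000
seg 3 [147.5°–217.6°] simple-harmonic, h=-9: full span → s += -9 → s = 6.0000
seg 4 [217.6°–275.1°] uniform, h=29: θ=255.3° here. β=37.7, B=57.5. 29·37.7/57.5 = 19.0139 → s = 25.0139

25.0139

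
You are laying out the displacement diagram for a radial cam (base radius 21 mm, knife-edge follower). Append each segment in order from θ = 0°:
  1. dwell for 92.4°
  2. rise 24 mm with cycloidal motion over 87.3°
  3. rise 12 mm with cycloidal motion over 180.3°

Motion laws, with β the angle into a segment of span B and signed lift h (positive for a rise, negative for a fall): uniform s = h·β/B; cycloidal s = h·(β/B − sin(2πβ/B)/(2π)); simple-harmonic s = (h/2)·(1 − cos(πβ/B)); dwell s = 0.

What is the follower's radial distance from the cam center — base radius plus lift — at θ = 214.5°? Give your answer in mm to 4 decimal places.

seg 1 [0°–92.4°] dwell: s stays 0.0000
seg 2 [92.4°–179.7°] cycloidal, h=24: full span → s += 24 → s = 24.0000
seg 3 [179.7°–360°] cycloidal, h=12: θ=214.5° here. β=34.8, B=180.3. 12·(0.1930 − sin(2π·0.1930)/(2π)) = 0.5274 → s = 24.5274
radial distance = base radius + s = 21 + 24.5274 = 45.5274

45.5274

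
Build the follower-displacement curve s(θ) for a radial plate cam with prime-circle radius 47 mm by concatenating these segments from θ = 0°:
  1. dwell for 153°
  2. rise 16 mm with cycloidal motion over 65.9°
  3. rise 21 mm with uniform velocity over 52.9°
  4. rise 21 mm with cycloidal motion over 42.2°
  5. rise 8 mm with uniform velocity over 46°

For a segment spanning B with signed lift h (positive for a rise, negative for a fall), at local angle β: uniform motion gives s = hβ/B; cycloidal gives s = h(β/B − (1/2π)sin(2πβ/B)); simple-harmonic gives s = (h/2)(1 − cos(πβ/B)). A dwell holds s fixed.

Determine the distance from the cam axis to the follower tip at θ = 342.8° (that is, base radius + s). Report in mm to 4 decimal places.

seg 1 [0°–153°] dwell: s stays 0.0000
seg 2 [153°–218.9°] cycloidal, h=16: full span → s += 16 → s = 16.0000
seg 3 [218.9°–271.8°] uniform, h=21: full span → s += 21 → s = 37.0000
seg 4 [271.8°–314°] cycloidal, h=21: full span → s += 21 → s = 58.0000
seg 5 [314°–360°] uniform, h=8: θ=342.8° here. β=28.8, B=46. 8·28.8/46 = 5.0087 → s = 63.0087
radial distance = base radius + s = 47 + 63.0087 = 110.0087

110.0087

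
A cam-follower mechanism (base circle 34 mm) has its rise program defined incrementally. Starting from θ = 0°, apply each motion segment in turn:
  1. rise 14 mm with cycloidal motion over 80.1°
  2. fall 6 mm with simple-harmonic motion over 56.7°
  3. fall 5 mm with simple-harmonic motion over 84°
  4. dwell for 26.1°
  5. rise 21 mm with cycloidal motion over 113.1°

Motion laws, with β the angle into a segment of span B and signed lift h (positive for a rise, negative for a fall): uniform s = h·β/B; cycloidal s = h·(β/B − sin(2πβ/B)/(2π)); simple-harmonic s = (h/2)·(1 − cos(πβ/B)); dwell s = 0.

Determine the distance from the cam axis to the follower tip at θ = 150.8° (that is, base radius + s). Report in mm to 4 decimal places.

seg 1 [0°–80.1°] cycloidal, h=14: full span → s += 14 → s = 14.0000
seg 2 [80.1°–136.8°] simple-harmonic, h=-6: full span → s += -6 → s = 8.0000
seg 3 [136.8°–220.8°] simple-harmonic, h=-5: θ=150.8° here. β=14, B=84. -5/2·(1 − cos(π·0.1667)) = -0.3349 → s = 7.6651
radial distance = base radius + s = 34 + 7.6651 = 41.6651

41.6651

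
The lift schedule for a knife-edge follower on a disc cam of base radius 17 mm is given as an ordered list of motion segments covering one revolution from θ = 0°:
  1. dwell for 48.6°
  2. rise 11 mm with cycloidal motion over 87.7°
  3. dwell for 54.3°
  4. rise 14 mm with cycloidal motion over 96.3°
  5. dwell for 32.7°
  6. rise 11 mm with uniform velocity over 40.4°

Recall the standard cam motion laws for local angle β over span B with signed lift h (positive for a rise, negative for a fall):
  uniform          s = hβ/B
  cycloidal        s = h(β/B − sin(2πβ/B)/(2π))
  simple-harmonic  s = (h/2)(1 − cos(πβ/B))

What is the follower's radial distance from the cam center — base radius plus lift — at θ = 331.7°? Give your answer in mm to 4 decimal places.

seg 1 [0°–48.6°] dwell: s stays 0.0000
seg 2 [48.6°–136.3°] cycloidal, h=11: full span → s += 11 → s = 11.0000
seg 3 [136.3°–190.6°] dwell: s stays 11.0000
seg 4 [190.6°–286.9°] cycloidal, h=14: full span → s += 14 → s = 25.0000
seg 5 [286.9°–319.6°] dwell: s stays 25.0000
seg 6 [319.6°–360°] uniform, h=11: θ=331.7° here. β=12.1, B=40.4. 11·12.1/40.4 = 3.2946 → s = 28.2946
radial distance = base radius + s = 17 + 28.2946 = 45.2946

45.2946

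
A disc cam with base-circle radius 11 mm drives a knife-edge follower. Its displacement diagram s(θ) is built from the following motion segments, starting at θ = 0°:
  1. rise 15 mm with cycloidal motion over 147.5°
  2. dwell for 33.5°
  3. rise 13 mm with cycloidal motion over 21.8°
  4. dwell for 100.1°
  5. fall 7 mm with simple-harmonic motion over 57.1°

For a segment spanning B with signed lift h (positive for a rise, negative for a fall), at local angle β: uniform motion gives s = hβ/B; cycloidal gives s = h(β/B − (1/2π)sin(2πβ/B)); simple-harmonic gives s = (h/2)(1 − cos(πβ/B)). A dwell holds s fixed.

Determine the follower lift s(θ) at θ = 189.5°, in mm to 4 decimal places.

seg 1 [0°–147.5°] cycloidal, h=15: full span → s += 15 → s = 15.0000
seg 2 [147.5°–181°] dwell: s stays 15.0000
seg 3 [181°–202.8°] cycloidal, h=13: θ=189.5° here. β=8.5, B=21.8. 13·(0.3899 − sin(2π·0.3899)/(2π)) = 3.7490 → s = 18.7490

18.7490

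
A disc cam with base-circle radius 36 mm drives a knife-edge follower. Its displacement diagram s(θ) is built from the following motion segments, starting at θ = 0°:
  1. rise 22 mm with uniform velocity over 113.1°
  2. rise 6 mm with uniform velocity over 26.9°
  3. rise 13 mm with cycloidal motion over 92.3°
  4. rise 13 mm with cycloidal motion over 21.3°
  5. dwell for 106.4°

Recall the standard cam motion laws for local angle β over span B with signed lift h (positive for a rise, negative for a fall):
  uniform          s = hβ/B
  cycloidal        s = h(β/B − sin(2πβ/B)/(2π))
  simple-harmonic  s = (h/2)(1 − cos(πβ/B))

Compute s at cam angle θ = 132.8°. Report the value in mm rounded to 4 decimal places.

seg 1 [0°–113.1°] uniform, h=22: full span → s += 22 → s = 22.0000
seg 2 [113.1°–140°] uniform, h=6: θ=132.8° here. β=19.7, B=26.9. 6·19.7/26.9 = 4.3941 → s = 26.3941

26.3941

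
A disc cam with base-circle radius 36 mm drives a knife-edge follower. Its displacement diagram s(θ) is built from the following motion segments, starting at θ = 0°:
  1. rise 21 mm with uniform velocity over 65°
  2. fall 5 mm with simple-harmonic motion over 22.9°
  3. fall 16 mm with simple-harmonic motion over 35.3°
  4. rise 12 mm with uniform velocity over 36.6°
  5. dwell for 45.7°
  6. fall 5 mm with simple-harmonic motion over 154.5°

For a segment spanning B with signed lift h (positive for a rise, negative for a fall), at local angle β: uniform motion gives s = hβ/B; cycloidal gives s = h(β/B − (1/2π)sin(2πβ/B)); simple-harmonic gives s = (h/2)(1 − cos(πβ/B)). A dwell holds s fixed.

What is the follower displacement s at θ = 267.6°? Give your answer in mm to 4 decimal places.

seg 1 [0°–65°] uniform, h=21: full span → s += 21 → s = 21.0000
seg 2 [65°–87.9°] simple-harmonic, h=-5: full span → s += -5 → s = 16.0000
seg 3 [87.9°–123.2°] simple-harmonic, h=-16: full span → s += -16 → s = 0.0000
seg 4 [123.2°–159.8°] uniform, h=12: full span → s += 12 → s = 12.0000
seg 5 [159.8°–205.5°] dwell: s stays 12.0000
seg 6 [205.5°–360°] simple-harmonic, h=-5: θ=267.6° here. β=62.1, B=154.5. -5/2·(1 − cos(π·0.4019)) = -1.7420 → s = 10.2580

10.2580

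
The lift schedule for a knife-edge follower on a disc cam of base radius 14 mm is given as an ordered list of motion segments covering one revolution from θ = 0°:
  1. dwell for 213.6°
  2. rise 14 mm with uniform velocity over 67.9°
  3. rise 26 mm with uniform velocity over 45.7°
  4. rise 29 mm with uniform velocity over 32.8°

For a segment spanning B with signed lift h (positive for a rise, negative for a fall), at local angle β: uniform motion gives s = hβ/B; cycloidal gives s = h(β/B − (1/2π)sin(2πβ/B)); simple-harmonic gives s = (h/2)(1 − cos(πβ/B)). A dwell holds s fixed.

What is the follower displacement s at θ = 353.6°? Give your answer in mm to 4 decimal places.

seg 1 [0°–213.6°] dwell: s stays 0.0000
seg 2 [213.6°–281.5°] uniform, h=14: full span → s += 14 → s = 14.0000
seg 3 [281.5°–327.2°] uniform, h=26: full span → s += 26 → s = 40.0000
seg 4 [327.2°–360°] uniform, h=29: θ=353.6° here. β=26.4, B=32.8. 29·26.4/32.8 = 23.3415 → s = 63.3415

63.3415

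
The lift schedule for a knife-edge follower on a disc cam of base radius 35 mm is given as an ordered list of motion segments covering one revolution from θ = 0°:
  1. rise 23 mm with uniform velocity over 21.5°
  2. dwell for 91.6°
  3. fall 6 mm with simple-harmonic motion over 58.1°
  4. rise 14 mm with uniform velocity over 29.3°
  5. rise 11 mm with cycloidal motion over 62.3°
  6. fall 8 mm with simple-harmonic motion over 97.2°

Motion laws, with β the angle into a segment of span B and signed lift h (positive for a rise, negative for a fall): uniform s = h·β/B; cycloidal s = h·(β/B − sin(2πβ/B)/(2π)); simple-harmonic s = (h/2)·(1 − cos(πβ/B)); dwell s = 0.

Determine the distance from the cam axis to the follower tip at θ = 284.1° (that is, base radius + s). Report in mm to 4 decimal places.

seg 1 [0°–21.5°] uniform, h=23: full span → s += 23 → s = 23.0000
seg 2 [21.5°–113.1°] dwell: s stays 23.0000
seg 3 [113.1°–171.2°] simple-harmonic, h=-6: full span → s += -6 → s = 17.0000
seg 4 [171.2°–200.5°] uniform, h=14: full span → s += 14 → s = 31.0000
seg 5 [200.5°–262.8°] cycloidal, h=11: full span → s += 11 → s = 42.0000
seg 6 [262.8°–360°] simple-harmonic, h=-8: θ=284.1° here. β=21.3, B=97.2. -8/2·(1 − cos(π·0.2191)) = -0.9110 → s = 41.0890
radial distance = base radius + s = 35 + 41.0890 = 76.0890

76.0890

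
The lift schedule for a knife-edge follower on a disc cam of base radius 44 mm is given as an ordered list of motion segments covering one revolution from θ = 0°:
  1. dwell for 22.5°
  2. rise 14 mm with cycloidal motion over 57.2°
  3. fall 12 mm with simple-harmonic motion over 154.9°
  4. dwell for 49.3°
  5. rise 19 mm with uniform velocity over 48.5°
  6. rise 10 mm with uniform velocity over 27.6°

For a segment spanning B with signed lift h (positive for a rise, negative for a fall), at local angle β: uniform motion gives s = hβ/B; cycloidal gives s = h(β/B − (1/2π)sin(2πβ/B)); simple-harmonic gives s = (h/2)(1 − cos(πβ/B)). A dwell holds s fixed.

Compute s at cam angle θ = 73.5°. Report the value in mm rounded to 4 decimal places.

seg 1 [0°–22.5°] dwell: s stays 0.0000
seg 2 [22.5°–79.7°] cycloidal, h=14: θ=73.5° here. β=51, B=57.2. 14·(0.8916 − sin(2π·0.8916)/(2π)) = 13.8854 → s = 13.8854

13.8854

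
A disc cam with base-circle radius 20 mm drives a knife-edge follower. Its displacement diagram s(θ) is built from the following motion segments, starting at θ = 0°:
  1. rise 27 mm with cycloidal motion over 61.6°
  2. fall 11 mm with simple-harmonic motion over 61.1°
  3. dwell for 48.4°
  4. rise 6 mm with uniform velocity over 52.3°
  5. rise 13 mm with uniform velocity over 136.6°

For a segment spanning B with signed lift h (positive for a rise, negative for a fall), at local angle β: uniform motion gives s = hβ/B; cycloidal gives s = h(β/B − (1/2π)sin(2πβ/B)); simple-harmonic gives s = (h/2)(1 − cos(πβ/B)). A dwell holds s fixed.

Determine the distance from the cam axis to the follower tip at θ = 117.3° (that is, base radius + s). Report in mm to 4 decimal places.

seg 1 [0°–61.6°] cycloidal, h=27: full span → s += 27 → s = 27.0000
seg 2 [61.6°–122.7°] simple-harmonic, h=-11: θ=117.3° here. β=55.7, B=61.1. -11/2·(1 − cos(π·0.9116)) = -10.7894 → s = 16.2106
radial distance = base radius + s = 20 + 16.2106 = 36.2106

36.2106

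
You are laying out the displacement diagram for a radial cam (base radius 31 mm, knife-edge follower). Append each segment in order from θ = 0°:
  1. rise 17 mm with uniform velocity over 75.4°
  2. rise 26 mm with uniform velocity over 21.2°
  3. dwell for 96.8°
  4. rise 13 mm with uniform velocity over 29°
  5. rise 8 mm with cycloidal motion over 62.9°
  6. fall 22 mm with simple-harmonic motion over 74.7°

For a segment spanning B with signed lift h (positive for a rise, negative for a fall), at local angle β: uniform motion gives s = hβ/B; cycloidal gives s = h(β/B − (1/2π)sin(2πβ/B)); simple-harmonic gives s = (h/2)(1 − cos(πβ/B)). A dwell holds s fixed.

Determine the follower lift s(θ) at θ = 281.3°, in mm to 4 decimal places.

seg 1 [0°–75.4°] uniform, h=17: full span → s += 17 → s = 17.0000
seg 2 [75.4°–96.6°] uniform, h=26: full span → s += 26 → s = 43.0000
seg 3 [96.6°–193.4°] dwell: s stays 43.0000
seg 4 [193.4°–222.4°] uniform, h=13: full span → s += 13 → s = 56.0000
seg 5 [222.4°–285.3°] cycloidal, h=8: θ=281.3° here. β=58.9, B=62.9. 8·(0.9364 − sin(2π·0.9364)/(2π)) = 7.9866 → s = 63.9866

63.9866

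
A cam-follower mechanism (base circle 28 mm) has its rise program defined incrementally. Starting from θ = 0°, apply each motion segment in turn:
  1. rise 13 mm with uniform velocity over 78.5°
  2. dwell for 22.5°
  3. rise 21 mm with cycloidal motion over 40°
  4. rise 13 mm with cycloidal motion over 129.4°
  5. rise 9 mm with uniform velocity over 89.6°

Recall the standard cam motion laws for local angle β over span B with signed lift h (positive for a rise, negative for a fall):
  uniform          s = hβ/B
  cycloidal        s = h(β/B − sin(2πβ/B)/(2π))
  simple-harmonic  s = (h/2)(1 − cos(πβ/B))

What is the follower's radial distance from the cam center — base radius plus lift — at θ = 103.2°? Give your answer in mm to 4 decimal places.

seg 1 [0°–78.5°] uniform, h=13: full span → s += 13 → s = 13.0000
seg 2 [78.5°–101°] dwell: s stays 13.0000
seg 3 [101°–141°] cycloidal, h=21: θ=103.2° here. β=2.2, B=40. 21·(0.0550 − sin(2π·0.0550)/(2π)) = 0.0229 → s = 13.0229
radial distance = base radius + s = 28 + 13.0229 = 41.0229

41.0229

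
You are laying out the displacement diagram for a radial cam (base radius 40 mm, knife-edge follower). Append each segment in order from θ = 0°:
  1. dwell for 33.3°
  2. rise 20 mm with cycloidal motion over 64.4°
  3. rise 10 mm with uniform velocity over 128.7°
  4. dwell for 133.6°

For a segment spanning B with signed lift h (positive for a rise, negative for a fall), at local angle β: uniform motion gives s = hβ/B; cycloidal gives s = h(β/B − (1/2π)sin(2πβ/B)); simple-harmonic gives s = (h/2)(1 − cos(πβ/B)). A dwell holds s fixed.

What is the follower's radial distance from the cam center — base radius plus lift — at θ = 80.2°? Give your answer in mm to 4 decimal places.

seg 1 [0°–33.3°] dwell: s stays 0.0000
seg 2 [33.3°–97.7°] cycloidal, h=20: θ=80.2° here. β=46.9, B=64.4. 20·(0.7283 − sin(2π·0.7283)/(2π)) = 17.7187 → s = 17.7187
radial distance = base radius + s = 40 + 17.7187 = 57.7187

57.7187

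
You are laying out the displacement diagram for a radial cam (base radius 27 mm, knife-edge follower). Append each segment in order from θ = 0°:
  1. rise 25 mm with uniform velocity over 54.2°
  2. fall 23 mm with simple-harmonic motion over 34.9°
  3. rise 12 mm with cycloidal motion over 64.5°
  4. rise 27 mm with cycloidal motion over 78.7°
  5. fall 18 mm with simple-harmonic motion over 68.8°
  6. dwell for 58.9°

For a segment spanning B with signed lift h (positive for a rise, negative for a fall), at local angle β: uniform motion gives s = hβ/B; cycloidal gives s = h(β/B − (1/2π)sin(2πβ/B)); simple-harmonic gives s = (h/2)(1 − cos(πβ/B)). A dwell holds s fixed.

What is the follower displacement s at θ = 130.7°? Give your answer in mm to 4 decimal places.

seg 1 [0°–54.2°] uniform, h=25: full span → s += 25 → s = 25.0000
seg 2 [54.2°–89.1°] simple-harmonic, h=-23: full span → s += -23 → s = 2.0000
seg 3 [89.1°–153.6°] cycloidal, h=12: θ=130.7° here. β=41.6, B=64.5. 12·(0.6450 − sin(2π·0.6450)/(2π)) = 9.2483 → s = 11.2483

11.2483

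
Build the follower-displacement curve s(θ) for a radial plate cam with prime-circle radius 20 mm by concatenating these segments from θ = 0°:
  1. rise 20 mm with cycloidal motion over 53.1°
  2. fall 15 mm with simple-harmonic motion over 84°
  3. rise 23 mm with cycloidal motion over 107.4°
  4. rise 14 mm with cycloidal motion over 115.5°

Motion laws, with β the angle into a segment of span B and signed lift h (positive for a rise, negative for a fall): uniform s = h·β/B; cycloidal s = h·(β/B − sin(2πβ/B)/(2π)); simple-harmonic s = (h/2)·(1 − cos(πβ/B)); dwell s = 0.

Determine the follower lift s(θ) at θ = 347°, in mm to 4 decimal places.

seg 1 [0°–53.1°] cycloidal, h=20: full span → s += 20 → s = 20.0000
seg 2 [53.1°–137.1°] simple-harmonic, h=-15: full span → s += -15 → s = 5.0000
seg 3 [137.1°–244.5°] cycloidal, h=23: full span → s += 23 → s = 28.0000
seg 4 [244.5°–360°] cycloidal, h=14: θ=347° here. β=102.5, B=115.5. 14·(0.8874 − sin(2π·0.8874)/(2π)) = 13.8719 → s = 41.8719

41.8719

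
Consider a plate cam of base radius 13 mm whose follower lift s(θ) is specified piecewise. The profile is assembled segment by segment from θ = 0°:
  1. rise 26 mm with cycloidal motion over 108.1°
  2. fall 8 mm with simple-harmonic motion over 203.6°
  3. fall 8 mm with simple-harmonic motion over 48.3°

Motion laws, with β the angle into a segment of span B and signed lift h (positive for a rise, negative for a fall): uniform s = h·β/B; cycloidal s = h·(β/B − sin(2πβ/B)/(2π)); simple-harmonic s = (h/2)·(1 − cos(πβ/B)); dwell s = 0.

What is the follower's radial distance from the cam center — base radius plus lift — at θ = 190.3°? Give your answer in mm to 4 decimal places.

seg 1 [0°–108.1°] cycloidal, h=26: full span → s += 26 → s = 26.0000
seg 2 [108.1°–311.7°] simple-harmonic, h=-8: θ=190.3° here. β=82.2, B=203.6. -8/2·(1 − cos(π·0.4037)) = -2.8086 → s = 23.1914
radial distance = base radius + s = 13 + 23.1914 = 36.1914

36.1914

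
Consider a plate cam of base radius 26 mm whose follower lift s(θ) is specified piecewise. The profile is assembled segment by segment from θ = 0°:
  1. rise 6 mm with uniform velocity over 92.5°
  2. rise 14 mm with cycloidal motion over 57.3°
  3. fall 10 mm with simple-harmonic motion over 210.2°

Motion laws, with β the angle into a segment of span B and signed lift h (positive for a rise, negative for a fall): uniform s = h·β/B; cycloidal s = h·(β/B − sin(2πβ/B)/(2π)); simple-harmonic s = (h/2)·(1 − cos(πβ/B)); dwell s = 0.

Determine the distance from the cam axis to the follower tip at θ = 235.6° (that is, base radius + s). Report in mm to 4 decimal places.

seg 1 [0°–92.5°] uniform, h=6: full span → s += 6 → s = 6.0000
seg 2 [92.5°–149.8°] cycloidal, h=14: full span → s += 14 → s = 20.0000
seg 3 [149.8°–360°] simple-harmonic, h=-10: θ=235.6° here. β=85.8, B=210.2. -10/2·(1 − cos(π·0.4082)) = -3.5777 → s = 16.4223
radial distance = base radius + s = 26 + 16.4223 = 42.4223

42.4223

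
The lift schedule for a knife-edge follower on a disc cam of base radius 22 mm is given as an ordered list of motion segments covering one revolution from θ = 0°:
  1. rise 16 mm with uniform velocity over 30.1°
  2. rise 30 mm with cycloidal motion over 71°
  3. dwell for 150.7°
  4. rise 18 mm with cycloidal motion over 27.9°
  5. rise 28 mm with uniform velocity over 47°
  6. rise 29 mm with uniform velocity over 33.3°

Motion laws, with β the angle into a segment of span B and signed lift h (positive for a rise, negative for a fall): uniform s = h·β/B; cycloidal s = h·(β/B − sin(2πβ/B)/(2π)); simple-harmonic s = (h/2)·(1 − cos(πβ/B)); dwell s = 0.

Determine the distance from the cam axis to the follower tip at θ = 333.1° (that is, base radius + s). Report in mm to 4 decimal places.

seg 1 [0°–30.1°] uniform, h=16: full span → s += 16 → s = 16.0000
seg 2 [30.1°–101.1°] cycloidal, h=30: full span → s += 30 → s = 46.0000
seg 3 [101.1°–251.8°] dwell: s stays 46.0000
seg 4 [251.8°–279.7°] cycloidal, h=18: full span → s += 18 → s = 64.0000
seg 5 [279.7°–326.7°] uniform, h=28: full span → s += 28 → s = 92.0000
seg 6 [326.7°–360°] uniform, h=29: θ=333.1° here. β=6.4, B=33.3. 29·6.4/33.3 = 5.5736 → s = 97.5736
radial distance = base radius + s = 22 + 97.5736 = 119.5736

119.5736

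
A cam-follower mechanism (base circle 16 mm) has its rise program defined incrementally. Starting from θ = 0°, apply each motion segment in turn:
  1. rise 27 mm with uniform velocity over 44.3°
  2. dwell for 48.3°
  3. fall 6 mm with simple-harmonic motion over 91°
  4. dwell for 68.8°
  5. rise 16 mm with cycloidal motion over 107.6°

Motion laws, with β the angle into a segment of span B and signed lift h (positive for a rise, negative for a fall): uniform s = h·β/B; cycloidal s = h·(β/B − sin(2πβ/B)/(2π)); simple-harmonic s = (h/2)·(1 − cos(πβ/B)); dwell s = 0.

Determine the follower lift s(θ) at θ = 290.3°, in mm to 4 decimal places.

seg 1 [0°–44.3°] uniform, h=27: full span → s += 27 → s = 27.0000
seg 2 [44.3°–92.6°] dwell: s stays 27.0000
seg 3 [92.6°–183.6°] simple-harmonic, h=-6: full span → s += -6 → s = 21.0000
seg 4 [183.6°–252.4°] dwell: s stays 21.0000
seg 5 [252.4°–360°] cycloidal, h=16: θ=290.3° here. β=37.9, B=107.6. 16·(0.3522 − sin(2π·0.3522)/(2π)) = 3.5967 → s = 24.5967

24.5967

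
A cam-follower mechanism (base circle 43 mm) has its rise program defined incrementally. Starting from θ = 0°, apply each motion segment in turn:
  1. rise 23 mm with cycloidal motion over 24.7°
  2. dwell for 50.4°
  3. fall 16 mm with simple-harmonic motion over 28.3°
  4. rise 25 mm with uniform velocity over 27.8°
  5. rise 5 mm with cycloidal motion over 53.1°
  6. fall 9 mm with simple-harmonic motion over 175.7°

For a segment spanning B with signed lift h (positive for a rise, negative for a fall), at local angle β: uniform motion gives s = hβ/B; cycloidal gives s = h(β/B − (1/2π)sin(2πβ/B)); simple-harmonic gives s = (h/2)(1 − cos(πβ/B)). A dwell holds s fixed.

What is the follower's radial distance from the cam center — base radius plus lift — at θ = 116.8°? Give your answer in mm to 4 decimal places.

seg 1 [0°–24.7°] cycloidal, h=23: full span → s += 23 → s = 23.0000
seg 2 [24.7°–75.1°] dwell: s stays 23.0000
seg 3 [75.1°–103.4°] simple-harmonic, h=-16: full span → s += -16 → s = 7.0000
seg 4 [103.4°–131.2°] uniform, h=25: θ=116.8° here. β=13.4, B=27.8. 25·13.4/27.8 = 12.0504 → s = 19.0504
radial distance = base radius + s = 43 + 19.0504 = 62.0504

62.0504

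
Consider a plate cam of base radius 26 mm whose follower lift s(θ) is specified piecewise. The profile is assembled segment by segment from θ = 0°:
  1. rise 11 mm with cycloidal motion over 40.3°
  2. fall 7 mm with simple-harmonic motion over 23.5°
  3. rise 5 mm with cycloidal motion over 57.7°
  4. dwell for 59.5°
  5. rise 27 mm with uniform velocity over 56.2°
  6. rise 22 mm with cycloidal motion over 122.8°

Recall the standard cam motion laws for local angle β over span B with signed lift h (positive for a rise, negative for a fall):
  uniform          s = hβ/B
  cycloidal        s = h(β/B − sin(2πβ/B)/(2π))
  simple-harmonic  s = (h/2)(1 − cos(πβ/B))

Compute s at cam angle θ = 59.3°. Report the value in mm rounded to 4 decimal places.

seg 1 [0°–40.3°] cycloidal, h=11: full span → s += 11 → s = 11.0000
seg 2 [40.3°–63.8°] simple-harmonic, h=-7: θ=59.3° here. β=19, B=23.5. -7/2·(1 − cos(π·0.8085)) = -6.3855 → s = 4.6145

4.6145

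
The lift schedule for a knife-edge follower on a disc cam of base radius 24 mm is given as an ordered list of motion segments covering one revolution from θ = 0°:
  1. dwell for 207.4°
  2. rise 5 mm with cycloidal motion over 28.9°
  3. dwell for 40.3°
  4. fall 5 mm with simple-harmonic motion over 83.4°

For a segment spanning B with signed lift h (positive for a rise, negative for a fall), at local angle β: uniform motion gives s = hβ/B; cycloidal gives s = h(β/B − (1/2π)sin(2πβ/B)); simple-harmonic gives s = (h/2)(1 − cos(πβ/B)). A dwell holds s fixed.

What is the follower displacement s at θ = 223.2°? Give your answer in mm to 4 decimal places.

seg 1 [0°–207.4°] dwell: s stays 0.0000
seg 2 [207.4°–236.3°] cycloidal, h=5: θ=223.2° here. β=15.8, B=28.9. 5·(0.5467 − sin(2π·0.5467)/(2π)) = 2.9638 → s = 2.9638

2.9638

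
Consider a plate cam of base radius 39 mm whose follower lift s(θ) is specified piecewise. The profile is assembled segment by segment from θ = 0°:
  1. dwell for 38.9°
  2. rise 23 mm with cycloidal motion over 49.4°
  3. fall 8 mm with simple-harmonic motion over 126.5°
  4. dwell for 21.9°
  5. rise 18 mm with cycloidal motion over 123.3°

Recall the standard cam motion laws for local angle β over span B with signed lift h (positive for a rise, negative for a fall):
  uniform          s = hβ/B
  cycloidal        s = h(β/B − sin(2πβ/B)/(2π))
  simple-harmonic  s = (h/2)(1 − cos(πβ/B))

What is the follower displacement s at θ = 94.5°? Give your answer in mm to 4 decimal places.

seg 1 [0°–38.9°] dwell: s stays 0.0000
seg 2 [38.9°–88.3°] cycloidal, h=23: full span → s += 23 → s = 23.0000
seg 3 [88.3°–214.8°] simple-harmonic, h=-8: θ=94.5° here. β=6.2, B=126.5. -8/2·(1 − cos(π·0.0490)) = -0.0473 → s = 22.9527

22.9527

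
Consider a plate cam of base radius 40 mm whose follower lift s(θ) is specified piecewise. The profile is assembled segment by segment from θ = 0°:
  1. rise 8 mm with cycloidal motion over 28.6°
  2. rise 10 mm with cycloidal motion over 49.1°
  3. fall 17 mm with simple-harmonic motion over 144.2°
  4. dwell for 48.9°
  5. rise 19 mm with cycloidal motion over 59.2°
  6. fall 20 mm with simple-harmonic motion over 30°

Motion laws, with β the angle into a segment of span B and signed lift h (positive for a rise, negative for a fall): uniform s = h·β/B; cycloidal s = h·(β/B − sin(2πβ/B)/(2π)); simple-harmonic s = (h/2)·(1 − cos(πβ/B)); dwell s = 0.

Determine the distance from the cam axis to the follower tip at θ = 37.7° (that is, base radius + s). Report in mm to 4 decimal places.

seg 1 [0°–28.6°] cycloidal, h=8: full span → s += 8 → s = 8.0000
seg 2 [28.6°–77.7°] cycloidal, h=10: θ=37.7° here. β=9.1, B=49.1. 10·(0.1853 − sin(2π·0.1853)/(2π)) = 0.3914 → s = 8.3914
radial distance = base radius + s = 40 + 8.3914 = 48.3914

48.3914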